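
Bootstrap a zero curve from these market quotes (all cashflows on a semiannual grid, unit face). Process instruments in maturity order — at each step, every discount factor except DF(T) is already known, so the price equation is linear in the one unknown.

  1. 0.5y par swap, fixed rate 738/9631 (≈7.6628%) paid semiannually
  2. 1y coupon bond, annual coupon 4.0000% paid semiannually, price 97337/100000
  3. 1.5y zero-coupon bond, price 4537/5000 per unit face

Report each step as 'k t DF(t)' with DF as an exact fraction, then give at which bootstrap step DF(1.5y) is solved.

step 1 [0.5y] swap r/2=369/9631: DF=(1 − 369/9631·(0))/(1+369/9631) = 9631/10000 ≈ 0.963100
step 2 [1y] bond c/2=1/50: DF=(97337/100000 − 1/50·(0.963100))/(1+1/50) = 4677/5000 ≈ 0.935400
step 3 [1.5y] zero: DF = P = 4537/5000 ≈ 0.907400

1 1/2 9631/10000
2 1 4677/5000
3 3/2 4537/5000
DF(1.5y) is solved at step 3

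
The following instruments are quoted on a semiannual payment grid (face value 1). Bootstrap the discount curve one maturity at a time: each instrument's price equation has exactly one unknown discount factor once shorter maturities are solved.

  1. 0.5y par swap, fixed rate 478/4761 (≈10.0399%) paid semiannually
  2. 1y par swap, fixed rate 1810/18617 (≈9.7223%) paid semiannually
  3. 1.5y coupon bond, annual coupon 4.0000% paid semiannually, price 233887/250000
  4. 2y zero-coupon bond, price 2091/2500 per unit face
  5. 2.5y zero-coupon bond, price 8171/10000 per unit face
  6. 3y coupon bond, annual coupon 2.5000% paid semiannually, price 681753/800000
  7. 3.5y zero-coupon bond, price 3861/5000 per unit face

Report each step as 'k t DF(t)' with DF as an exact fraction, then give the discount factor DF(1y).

1 1/2 4761/5000
2 1 1819/2000
3 3/2 8807/10000
4 2 2091/2500
5 5/2 8171/10000
6 3 3937/5000
7 7/2 3861/5000
DF(1y) = 1819/2000 ≈ 0.909500

step 1 [0.5y] swap r/2=239/4761: DF=(1 − 239/4761·(0))/(1+239/4761) = 4761/5000 ≈ 0.952200
step 2 [1y] swap r/2=905/18617: DF=(1 − 905/18617·(0.952200))/(1+905/18617) = 1819/2000 ≈ 0.909500
step 3 [1.5y] bond c/2=1/50: DF=(233887/250000 − 1/50·(0.952200+0.909500))/(1+1/50) = 8807/10000 ≈ 0.880700
step 4 [2y] zero: DF = P = 2091/2500 ≈ 0.836400
step 5 [2.5y] zero: DF = P = 8171/10000 ≈ 0.817100
step 6 [3y] bond c/2=1/80: DF=(681753/800000 − 1/80·(0.952200+0.909500+0.880700+0.836400+0.817100))/(1+1/80) = 3937/5000 ≈ 0.787400
step 7 [3.5y] zero: DF = P = 3861/5000 ≈ 0.772200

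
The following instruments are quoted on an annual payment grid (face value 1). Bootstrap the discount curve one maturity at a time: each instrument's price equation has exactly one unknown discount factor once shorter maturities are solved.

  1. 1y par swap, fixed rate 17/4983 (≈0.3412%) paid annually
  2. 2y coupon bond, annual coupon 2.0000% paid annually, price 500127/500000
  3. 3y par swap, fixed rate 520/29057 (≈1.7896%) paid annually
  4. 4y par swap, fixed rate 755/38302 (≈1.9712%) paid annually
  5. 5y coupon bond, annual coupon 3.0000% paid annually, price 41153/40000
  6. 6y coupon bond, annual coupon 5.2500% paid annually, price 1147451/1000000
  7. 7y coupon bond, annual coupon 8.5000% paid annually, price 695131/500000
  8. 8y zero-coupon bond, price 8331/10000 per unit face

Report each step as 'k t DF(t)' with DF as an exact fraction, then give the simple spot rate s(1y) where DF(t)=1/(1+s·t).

step 1 [1y] swap r/1=17/4983: DF=(1 − 17/4983·(0))/(1+17/4983) = 4983/5000 ≈ 0.996600
step 2 [2y] bond c/1=1/50: DF=(500127/500000 − 1/50·(0.996600))/(1+1/50) = 9611/10000 ≈ 0.961100
step 3 [3y] swap r/1=520/29057: DF=(1 − 520/29057·(0.996600+0.961100))/(1+520/29057) = 237/250 ≈ 0.948000
step 4 [4y] swap r/1=755/38302: DF=(1 − 755/38302·(0.996600+0.961100+0.948000))/(1+755/38302) = 1849/2000 ≈ 0.924500
step 5 [5y] bond c/1=3/100: DF=(41153/40000 − 3/100·(0.996600+0.961100+0.948000+0.924500))/(1+3/100) = 8873/10000 ≈ 0.887300
step 6 [6y] bond c/1=21/400: DF=(1147451/1000000 − 21/400·(0.996600+0.961100+0.948000+0.924500+0.887300))/(1+21/400) = 8549/10000 ≈ 0.854900
step 7 [7y] bond c/1=17/200: DF=(695131/500000 − 17/200·(0.996600+0.961100+0.948000+0.924500+0.887300+0.854900))/(1+17/200) = 528/625 ≈ 0.844800
step 8 [8y] zero: DF = P = 8331/10000 ≈ 0.833100

1 1 4983/5000
2 2 9611/10000
3 3 237/250
4 4 1849/2000
5 5 8873/10000
6 6 8549/10000
7 7 528/625
8 8 8331/10000
s(1y) = (1/(4983/5000) − 1)/(1) = 17/4983 ≈ 0.3412%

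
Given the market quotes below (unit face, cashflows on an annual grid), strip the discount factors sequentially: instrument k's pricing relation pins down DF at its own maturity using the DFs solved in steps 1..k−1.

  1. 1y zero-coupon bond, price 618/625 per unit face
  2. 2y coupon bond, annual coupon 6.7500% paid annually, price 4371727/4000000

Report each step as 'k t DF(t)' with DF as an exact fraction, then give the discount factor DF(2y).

step 1 [1y] zero: DF = P = 618/625 ≈ 0.988800
step 2 [2y] bond c/1=27/400: DF=(4371727/4000000 − 27/400·(0.988800))/(1+27/400) = 9613/10000 ≈ 0.961300

1 1 618/625
2 2 9613/10000
DF(2y) = 9613/10000 ≈ 0.961300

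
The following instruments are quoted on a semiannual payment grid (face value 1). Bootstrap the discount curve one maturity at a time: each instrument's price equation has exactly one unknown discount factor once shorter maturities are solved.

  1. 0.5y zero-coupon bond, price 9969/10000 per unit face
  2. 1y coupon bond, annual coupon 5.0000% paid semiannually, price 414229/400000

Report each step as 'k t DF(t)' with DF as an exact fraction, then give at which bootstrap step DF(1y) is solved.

1 1/2 9969/10000
2 1 493/500
DF(1y) is solved at step 2

step 1 [0.5y] zero: DF = P = 9969/10000 ≈ 0.996900
step 2 [1y] bond c/2=1/40: DF=(414229/400000 − 1/40·(0.996900))/(1+1/40) = 493/500 ≈ 0.986000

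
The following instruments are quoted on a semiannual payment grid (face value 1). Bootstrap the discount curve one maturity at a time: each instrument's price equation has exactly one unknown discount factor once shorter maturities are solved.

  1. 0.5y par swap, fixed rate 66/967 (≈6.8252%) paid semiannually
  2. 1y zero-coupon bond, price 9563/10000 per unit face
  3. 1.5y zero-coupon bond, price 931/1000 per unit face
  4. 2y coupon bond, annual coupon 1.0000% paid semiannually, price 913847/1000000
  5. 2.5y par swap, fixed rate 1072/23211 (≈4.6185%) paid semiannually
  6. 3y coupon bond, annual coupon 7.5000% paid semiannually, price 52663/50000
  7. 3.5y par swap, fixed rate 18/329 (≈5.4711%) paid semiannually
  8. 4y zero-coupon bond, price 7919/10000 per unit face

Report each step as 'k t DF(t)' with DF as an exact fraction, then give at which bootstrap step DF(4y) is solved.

1 1/2 967/1000
2 1 9563/10000
3 3/2 931/1000
4 2 8951/10000
5 5/2 558/625
6 3 4237/5000
7 7/2 517/625
8 4 7919/10000
DF(4y) is solved at step 8

step 1 [0.5y] swap r/2=33/967: DF=(1 − 33/967·(0))/(1+33/967) = 967/1000 ≈ 0.967000
step 2 [1y] zero: DF = P = 9563/10000 ≈ 0.956300
step 3 [1.5y] zero: DF = P = 931/1000 ≈ 0.931000
step 4 [2y] bond c/2=1/200: DF=(913847/1000000 − 1/200·(0.967000+0.956300+0.931000))/(1+1/200) = 8951/10000 ≈ 0.895100
step 5 [2.5y] swap r/2=536/23211: DF=(1 − 536/23211·(0.967000+0.956300+0.931000+0.895100))/(1+536/23211) = 558/625 ≈ 0.892800
step 6 [3y] bond c/2=3/80: DF=(52663/50000 − 3/80·(0.967000+0.956300+0.931000+0.895100+0.892800))/(1+3/80) = 4237/5000 ≈ 0.847400
step 7 [3.5y] swap r/2=9/329: DF=(1 − 9/329·(0.967000+0.956300+0.931000+0.895100+0.892800+0.847400))/(1+9/329) = 517/625 ≈ 0.827200
step 8 [4y] zero: DF = P = 7919/10000 ≈ 0.791900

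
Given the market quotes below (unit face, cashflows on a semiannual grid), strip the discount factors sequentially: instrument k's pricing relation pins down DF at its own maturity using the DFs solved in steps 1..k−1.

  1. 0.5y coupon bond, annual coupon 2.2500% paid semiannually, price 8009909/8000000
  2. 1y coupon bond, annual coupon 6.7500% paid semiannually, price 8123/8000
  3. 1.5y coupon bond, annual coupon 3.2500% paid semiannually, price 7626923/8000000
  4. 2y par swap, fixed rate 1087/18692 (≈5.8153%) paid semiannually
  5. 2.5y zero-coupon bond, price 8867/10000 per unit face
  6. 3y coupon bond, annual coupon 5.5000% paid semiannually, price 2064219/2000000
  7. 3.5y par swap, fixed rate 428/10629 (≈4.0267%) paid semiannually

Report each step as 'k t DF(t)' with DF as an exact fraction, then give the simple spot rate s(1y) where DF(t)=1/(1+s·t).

step 1 [0.5y] bond c/2=9/800: DF=(8009909/8000000 − 9/800·(0))/(1+9/800) = 9901/10000 ≈ 0.990100
step 2 [1y] bond c/2=27/800: DF=(8123/8000 − 27/800·(0.990100))/(1+27/800) = 9499/10000 ≈ 0.949900
step 3 [1.5y] bond c/2=13/800: DF=(7626923/8000000 − 13/800·(0.990100+0.949900))/(1+13/800) = 9071/10000 ≈ 0.907100
step 4 [2y] swap r/2=1087/37384: DF=(1 − 1087/37384·(0.990100+0.949900+0.907100))/(1+1087/37384) = 8913/10000 ≈ 0.891300
step 5 [2.5y] zero: DF = P = 8867/10000 ≈ 0.886700
step 6 [3y] bond c/2=11/400: DF=(2064219/2000000 − 11/400·(0.990100+0.949900+0.907100+0.891300+0.886700))/(1+11/400) = 8807/10000 ≈ 0.880700
step 7 [3.5y] swap r/2=214/10629: DF=(1 − 214/10629·(0.990100+0.949900+0.907100+0.891300+0.886700+0.880700))/(1+214/10629) = 2179/2500 ≈ 0.871600

1 1/2 9901/10000
2 1 9499/10000
3 3/2 9071/10000
4 2 8913/10000
5 5/2 8867/10000
6 3 8807/10000
7 7/2 2179/2500
s(1y) = (1/(9499/10000) − 1)/(1) = 501/9499 ≈ 5.2742%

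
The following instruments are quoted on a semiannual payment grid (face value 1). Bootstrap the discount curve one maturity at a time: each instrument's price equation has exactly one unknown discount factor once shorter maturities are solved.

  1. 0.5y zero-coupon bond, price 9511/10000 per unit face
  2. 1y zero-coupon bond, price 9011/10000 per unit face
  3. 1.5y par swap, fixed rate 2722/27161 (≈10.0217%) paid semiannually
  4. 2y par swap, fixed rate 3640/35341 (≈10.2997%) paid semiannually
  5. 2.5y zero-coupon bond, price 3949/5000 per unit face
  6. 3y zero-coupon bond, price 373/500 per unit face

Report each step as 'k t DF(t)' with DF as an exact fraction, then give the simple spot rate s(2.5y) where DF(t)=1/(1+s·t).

step 1 [0.5y] zero: DF = P = 9511/10000 ≈ 0.951100
step 2 [1y] zero: DF = P = 9011/10000 ≈ 0.901100
step 3 [1.5y] swap r/2=1361/27161: DF=(1 − 1361/27161·(0.951100+0.901100))/(1+1361/27161) = 8639/10000 ≈ 0.863900
step 4 [2y] swap r/2=1820/35341: DF=(1 − 1820/35341·(0.951100+0.901100+0.863900))/(1+1820/35341) = 409/500 ≈ 0.818000
step 5 [2.5y] zero: DF = P = 3949/5000 ≈ 0.789800
step 6 [3y] zero: DF = P = 373/500 ≈ 0.746000

1 1/2 9511/10000
2 1 9011/10000
3 3/2 8639/10000
4 2 409/500
5 5/2 3949/5000
6 3 373/500
s(2.5y) = (1/(3949/5000) − 1)/(5/2) = 2102/19745 ≈ 10.6457%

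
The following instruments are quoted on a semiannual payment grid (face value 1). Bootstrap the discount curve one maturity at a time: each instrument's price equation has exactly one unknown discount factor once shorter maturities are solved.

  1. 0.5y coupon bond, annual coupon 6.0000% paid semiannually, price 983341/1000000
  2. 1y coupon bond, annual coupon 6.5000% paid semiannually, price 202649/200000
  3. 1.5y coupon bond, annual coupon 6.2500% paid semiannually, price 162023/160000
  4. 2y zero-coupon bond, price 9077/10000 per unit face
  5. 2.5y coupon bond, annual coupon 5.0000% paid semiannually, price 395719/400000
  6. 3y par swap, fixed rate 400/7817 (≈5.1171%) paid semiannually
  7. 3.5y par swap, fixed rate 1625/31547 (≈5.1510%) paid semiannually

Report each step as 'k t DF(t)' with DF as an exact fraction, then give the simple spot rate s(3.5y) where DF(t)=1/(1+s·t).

1 1/2 9547/10000
2 1 9513/10000
3 3/2 4621/5000
4 2 9077/10000
5 5/2 437/500
6 3 43/50
7 7/2 67/80
s(3.5y) = (1/(67/80) − 1)/(7/2) = 26/469 ≈ 5.5437%

step 1 [0.5y] bond c/2=3/100: DF=(983341/1000000 − 3/100·(0))/(1+3/100) = 9547/10000 ≈ 0.954700
step 2 [1y] bond c/2=13/400: DF=(202649/200000 − 13/400·(0.954700))/(1+13/400) = 9513/10000 ≈ 0.951300
step 3 [1.5y] bond c/2=1/32: DF=(162023/160000 − 1/32·(0.954700+0.951300))/(1+1/32) = 4621/5000 ≈ 0.924200
step 4 [2y] zero: DF = P = 9077/10000 ≈ 0.907700
step 5 [2.5y] bond c/2=1/40: DF=(395719/400000 − 1/40·(0.954700+0.951300+0.924200+0.907700))/(1+1/40) = 437/500 ≈ 0.874000
step 6 [3y] swap r/2=200/7817: DF=(1 − 200/7817·(0.954700+0.951300+0.924200+0.907700+0.874000))/(1+200/7817) = 43/50 ≈ 0.860000
step 7 [3.5y] swap r/2=1625/63094: DF=(1 − 1625/63094·(0.954700+0.951300+0.924200+0.907700+0.874000+0.860000))/(1+1625/63094) = 67/80 ≈ 0.837500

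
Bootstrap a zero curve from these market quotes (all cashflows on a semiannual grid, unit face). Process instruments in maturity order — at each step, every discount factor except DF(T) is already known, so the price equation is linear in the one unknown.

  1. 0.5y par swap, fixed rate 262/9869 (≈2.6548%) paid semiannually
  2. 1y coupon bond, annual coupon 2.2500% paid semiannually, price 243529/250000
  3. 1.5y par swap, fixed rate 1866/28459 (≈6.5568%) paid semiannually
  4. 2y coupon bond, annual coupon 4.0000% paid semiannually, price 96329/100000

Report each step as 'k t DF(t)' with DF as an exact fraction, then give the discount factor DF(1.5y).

step 1 [0.5y] swap r/2=131/9869: DF=(1 − 131/9869·(0))/(1+131/9869) = 9869/10000 ≈ 0.986900
step 2 [1y] bond c/2=9/800: DF=(243529/250000 − 9/800·(0.986900))/(1+9/800) = 9523/10000 ≈ 0.952300
step 3 [1.5y] swap r/2=933/28459: DF=(1 − 933/28459·(0.986900+0.952300))/(1+933/28459) = 9067/10000 ≈ 0.906700
step 4 [2y] bond c/2=1/50: DF=(96329/100000 − 1/50·(0.986900+0.952300+0.906700))/(1+1/50) = 4443/5000 ≈ 0.888600

1 1/2 9869/10000
2 1 9523/10000
3 3/2 9067/10000
4 2 4443/5000
DF(1.5y) = 9067/10000 ≈ 0.906700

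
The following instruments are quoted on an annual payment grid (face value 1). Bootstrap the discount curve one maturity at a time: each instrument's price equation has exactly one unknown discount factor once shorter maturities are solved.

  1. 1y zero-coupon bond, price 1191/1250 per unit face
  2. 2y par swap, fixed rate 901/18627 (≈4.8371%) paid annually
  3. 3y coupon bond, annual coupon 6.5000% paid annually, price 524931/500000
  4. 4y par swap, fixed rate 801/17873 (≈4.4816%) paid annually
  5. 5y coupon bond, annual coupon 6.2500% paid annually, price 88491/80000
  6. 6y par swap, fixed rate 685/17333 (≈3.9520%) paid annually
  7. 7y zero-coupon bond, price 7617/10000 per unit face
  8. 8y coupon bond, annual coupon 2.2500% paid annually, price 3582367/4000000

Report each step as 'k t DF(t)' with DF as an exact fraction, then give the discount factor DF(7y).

1 1 1191/1250
2 2 9099/10000
3 3 8721/10000
4 4 4199/5000
5 5 2077/2500
6 6 1589/2000
7 7 7617/10000
8 8 7447/10000
DF(7y) = 7617/10000 ≈ 0.761700

step 1 [1y] zero: DF = P = 1191/1250 ≈ 0.952800
step 2 [2y] swap r/1=901/18627: DF=(1 − 901/18627·(0.952800))/(1+901/18627) = 9099/10000 ≈ 0.909900
step 3 [3y] bond c/1=13/200: DF=(524931/500000 − 13/200·(0.952800+0.909900))/(1+13/200) = 8721/10000 ≈ 0.872100
step 4 [4y] swap r/1=801/17873: DF=(1 − 801/17873·(0.952800+0.909900+0.872100))/(1+801/17873) = 4199/5000 ≈ 0.839800
step 5 [5y] bond c/1=1/16: DF=(88491/80000 − 1/16·(0.952800+0.909900+0.872100+0.839800))/(1+1/16) = 2077/2500 ≈ 0.830800
step 6 [6y] swap r/1=685/17333: DF=(1 − 685/17333·(0.952800+0.909900+0.872100+0.839800+0.830800))/(1+685/17333) = 1589/2000 ≈ 0.794500
step 7 [7y] zero: DF = P = 7617/10000 ≈ 0.761700
step 8 [8y] bond c/1=9/400: DF=(3582367/4000000 − 9/400·(0.952800+0.909900+0.872100+0.839800+0.830800+0.794500+0.761700))/(1+9/400) = 7447/10000 ≈ 0.744700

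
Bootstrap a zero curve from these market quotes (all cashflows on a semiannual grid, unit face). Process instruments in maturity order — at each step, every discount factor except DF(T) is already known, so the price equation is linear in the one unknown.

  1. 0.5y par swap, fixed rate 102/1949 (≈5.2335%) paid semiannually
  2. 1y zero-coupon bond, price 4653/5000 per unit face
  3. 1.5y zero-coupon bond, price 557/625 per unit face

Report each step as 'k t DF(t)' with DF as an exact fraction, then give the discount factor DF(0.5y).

step 1 [0.5y] swap r/2=51/1949: DF=(1 − 51/1949·(0))/(1+51/1949) = 1949/2000 ≈ 0.974500
step 2 [1y] zero: DF = P = 4653/5000 ≈ 0.930600
step 3 [1.5y] zero: DF = P = 557/625 ≈ 0.891200

1 1/2 1949/2000
2 1 4653/5000
3 3/2 557/625
DF(0.5y) = 1949/2000 ≈ 0.974500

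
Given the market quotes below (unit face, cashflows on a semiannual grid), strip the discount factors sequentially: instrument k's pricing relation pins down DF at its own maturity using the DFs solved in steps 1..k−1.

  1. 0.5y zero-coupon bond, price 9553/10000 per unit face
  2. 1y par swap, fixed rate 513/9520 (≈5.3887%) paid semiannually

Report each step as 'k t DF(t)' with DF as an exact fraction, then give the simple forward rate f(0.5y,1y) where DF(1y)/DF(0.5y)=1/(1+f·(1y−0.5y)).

1 1/2 9553/10000
2 1 9487/10000
f(0.5y,1y) = ((9553/10000)/(9487/10000) − 1)/(1/2) = 132/9487 ≈ 1.3914%

step 1 [0.5y] zero: DF = P = 9553/10000 ≈ 0.955300
step 2 [1y] swap r/2=513/19040: DF=(1 − 513/19040·(0.955300))/(1+513/19040) = 9487/10000 ≈ 0.948700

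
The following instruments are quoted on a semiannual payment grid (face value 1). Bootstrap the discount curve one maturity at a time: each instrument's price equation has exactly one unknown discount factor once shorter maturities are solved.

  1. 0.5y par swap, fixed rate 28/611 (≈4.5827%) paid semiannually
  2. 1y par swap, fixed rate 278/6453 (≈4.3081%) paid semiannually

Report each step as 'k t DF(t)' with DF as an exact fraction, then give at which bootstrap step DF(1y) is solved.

1 1/2 611/625
2 1 9583/10000
DF(1y) is solved at step 2

step 1 [0.5y] swap r/2=14/611: DF=(1 − 14/611·(0))/(1+14/611) = 611/625 ≈ 0.977600
step 2 [1y] swap r/2=139/6453: DF=(1 − 139/6453·(0.977600))/(1+139/6453) = 9583/10000 ≈ 0.958300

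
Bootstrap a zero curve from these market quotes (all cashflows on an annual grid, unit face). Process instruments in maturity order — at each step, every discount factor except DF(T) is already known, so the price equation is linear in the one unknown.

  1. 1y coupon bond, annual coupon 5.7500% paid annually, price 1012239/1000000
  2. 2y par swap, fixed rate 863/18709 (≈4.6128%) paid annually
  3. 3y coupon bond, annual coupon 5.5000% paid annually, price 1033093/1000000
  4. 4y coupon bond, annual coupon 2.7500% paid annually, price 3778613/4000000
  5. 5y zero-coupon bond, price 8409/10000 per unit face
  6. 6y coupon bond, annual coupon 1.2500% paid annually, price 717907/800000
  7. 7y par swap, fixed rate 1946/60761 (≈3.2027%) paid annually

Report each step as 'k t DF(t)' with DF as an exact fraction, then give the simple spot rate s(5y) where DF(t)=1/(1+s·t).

step 1 [1y] bond c/1=23/400: DF=(1012239/1000000 − 23/400·(0))/(1+23/400) = 2393/2500 ≈ 0.957200
step 2 [2y] swap r/1=863/18709: DF=(1 − 863/18709·(0.957200))/(1+863/18709) = 9137/10000 ≈ 0.913700
step 3 [3y] bond c/1=11/200: DF=(1033093/1000000 − 11/200·(0.957200+0.913700))/(1+11/200) = 8817/10000 ≈ 0.881700
step 4 [4y] bond c/1=11/400: DF=(3778613/4000000 − 11/400·(0.957200+0.913700+0.881700))/(1+11/400) = 8457/10000 ≈ 0.845700
step 5 [5y] zero: DF = P = 8409/10000 ≈ 0.840900
step 6 [6y] bond c/1=1/80: DF=(717907/800000 − 1/80·(0.957200+0.913700+0.881700+0.845700+0.840900))/(1+1/80) = 1663/2000 ≈ 0.831500
step 7 [7y] swap r/1=1946/60761: DF=(1 − 1946/60761·(0.957200+0.913700+0.881700+0.845700+0.840900+0.831500))/(1+1946/60761) = 4027/5000 ≈ 0.805400

1 1 2393/2500
2 2 9137/10000
3 3 8817/10000
4 4 8457/10000
5 5 8409/10000
6 6 1663/2000
7 7 4027/5000
s(5y) = (1/(8409/10000) − 1)/(5) = 1591/42045 ≈ 3.7840%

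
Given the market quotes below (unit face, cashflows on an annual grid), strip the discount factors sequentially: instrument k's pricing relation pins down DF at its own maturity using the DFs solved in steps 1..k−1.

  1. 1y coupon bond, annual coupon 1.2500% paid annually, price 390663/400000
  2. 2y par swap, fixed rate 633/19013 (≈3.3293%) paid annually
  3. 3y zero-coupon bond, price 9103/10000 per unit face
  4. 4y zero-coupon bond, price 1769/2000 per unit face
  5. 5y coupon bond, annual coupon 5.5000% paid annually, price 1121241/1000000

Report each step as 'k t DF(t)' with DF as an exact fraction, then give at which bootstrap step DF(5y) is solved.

1 1 4823/5000
2 2 9367/10000
3 3 9103/10000
4 4 1769/2000
5 5 8701/10000
DF(5y) is solved at step 5

step 1 [1y] bond c/1=1/80: DF=(390663/400000 − 1/80·(0))/(1+1/80) = 4823/5000 ≈ 0.964600
step 2 [2y] swap r/1=633/19013: DF=(1 − 633/19013·(0.964600))/(1+633/19013) = 9367/10000 ≈ 0.936700
step 3 [3y] zero: DF = P = 9103/10000 ≈ 0.910300
step 4 [4y] zero: DF = P = 1769/2000 ≈ 0.884500
step 5 [5y] bond c/1=11/200: DF=(1121241/1000000 − 11/200·(0.964600+0.936700+0.910300+0.884500))/(1+11/200) = 8701/10000 ≈ 0.870100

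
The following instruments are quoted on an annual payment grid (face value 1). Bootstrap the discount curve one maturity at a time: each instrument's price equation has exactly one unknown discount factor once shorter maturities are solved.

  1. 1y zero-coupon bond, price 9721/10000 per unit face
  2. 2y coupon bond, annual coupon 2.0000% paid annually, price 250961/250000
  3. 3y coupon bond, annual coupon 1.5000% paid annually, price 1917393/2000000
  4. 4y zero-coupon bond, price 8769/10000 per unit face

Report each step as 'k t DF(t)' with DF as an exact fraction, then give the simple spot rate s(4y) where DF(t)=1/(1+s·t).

step 1 [1y] zero: DF = P = 9721/10000 ≈ 0.972100
step 2 [2y] bond c/1=1/50: DF=(250961/250000 − 1/50·(0.972100))/(1+1/50) = 9651/10000 ≈ 0.965100
step 3 [3y] bond c/1=3/200: DF=(1917393/2000000 − 3/200·(0.972100+0.965100))/(1+3/200) = 9159/10000 ≈ 0.915900
step 4 [4y] zero: DF = P = 8769/10000 ≈ 0.876900

1 1 9721/10000
2 2 9651/10000
3 3 9159/10000
4 4 8769/10000
s(4y) = (1/(8769/10000) − 1)/(4) = 1231/35076 ≈ 3.5095%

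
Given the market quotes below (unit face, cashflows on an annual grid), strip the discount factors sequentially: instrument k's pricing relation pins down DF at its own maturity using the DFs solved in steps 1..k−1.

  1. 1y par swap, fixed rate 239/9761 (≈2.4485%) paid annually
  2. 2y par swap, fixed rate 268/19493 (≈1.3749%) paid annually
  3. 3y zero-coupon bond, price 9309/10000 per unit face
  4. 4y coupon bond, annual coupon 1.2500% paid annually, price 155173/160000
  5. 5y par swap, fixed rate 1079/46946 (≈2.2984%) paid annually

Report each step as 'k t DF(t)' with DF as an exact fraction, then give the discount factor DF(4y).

step 1 [1y] swap r/1=239/9761: DF=(1 − 239/9761·(0))/(1+239/9761) = 9761/10000 ≈ 0.976100
step 2 [2y] swap r/1=268/19493: DF=(1 − 268/19493·(0.976100))/(1+268/19493) = 2433/2500 ≈ 0.973200
step 3 [3y] zero: DF = P = 9309/10000 ≈ 0.930900
step 4 [4y] bond c/1=1/80: DF=(155173/160000 − 1/80·(0.976100+0.973200+0.930900))/(1+1/80) = 9223/10000 ≈ 0.922300
step 5 [5y] swap r/1=1079/46946: DF=(1 − 1079/46946·(0.976100+0.973200+0.930900+0.922300))/(1+1079/46946) = 8921/10000 ≈ 0.892100

1 1 9761/10000
2 2 2433/2500
3 3 9309/10000
4 4 9223/10000
5 5 8921/10000
DF(4y) = 9223/10000 ≈ 0.922300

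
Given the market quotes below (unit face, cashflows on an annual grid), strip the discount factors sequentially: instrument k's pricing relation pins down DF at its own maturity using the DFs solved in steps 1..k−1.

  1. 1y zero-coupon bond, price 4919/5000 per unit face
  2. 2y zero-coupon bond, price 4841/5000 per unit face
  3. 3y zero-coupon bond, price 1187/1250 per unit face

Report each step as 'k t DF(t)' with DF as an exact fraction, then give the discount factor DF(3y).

step 1 [1y] zero: DF = P = 4919/5000 ≈ 0.983800
step 2 [2y] zero: DF = P = 4841/5000 ≈ 0.968200
step 3 [3y] zero: DF = P = 1187/1250 ≈ 0.949600

1 1 4919/5000
2 2 4841/5000
3 3 1187/1250
DF(3y) = 1187/1250 ≈ 0.949600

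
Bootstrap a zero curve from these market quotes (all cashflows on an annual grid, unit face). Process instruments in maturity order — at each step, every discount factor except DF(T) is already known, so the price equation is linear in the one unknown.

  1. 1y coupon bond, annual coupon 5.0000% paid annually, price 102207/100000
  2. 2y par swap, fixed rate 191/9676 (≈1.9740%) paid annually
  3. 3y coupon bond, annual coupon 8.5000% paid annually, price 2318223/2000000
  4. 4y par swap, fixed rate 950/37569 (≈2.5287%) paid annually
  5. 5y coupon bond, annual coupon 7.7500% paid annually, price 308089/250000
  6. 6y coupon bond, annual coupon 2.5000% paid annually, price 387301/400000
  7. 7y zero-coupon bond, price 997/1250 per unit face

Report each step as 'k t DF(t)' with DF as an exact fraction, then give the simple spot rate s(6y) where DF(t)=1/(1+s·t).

1 1 4867/5000
2 2 4809/5000
3 3 9167/10000
4 4 181/200
5 5 1747/2000
6 6 8317/10000
7 7 997/1250
s(6y) = (1/(8317/10000) − 1)/(6) = 561/16634 ≈ 3.3726%

step 1 [1y] bond c/1=1/20: DF=(102207/100000 − 1/20·(0))/(1+1/20) = 4867/5000 ≈ 0.973400
step 2 [2y] swap r/1=191/9676: DF=(1 − 191/9676·(0.973400))/(1+191/9676) = 4809/5000 ≈ 0.961800
step 3 [3y] bond c/1=17/200: DF=(2318223/2000000 − 17/200·(0.973400+0.961800))/(1+17/200) = 9167/10000 ≈ 0.916700
step 4 [4y] swap r/1=950/37569: DF=(1 − 950/37569·(0.973400+0.961800+0.916700))/(1+950/37569) = 181/200 ≈ 0.905000
step 5 [5y] bond c/1=31/400: DF=(308089/250000 − 31/400·(0.973400+0.961800+0.916700+0.905000))/(1+31/400) = 1747/2000 ≈ 0.873500
step 6 [6y] bond c/1=1/40: DF=(387301/400000 − 1/40·(0.973400+0.961800+0.916700+0.905000+0.873500))/(1+1/40) = 8317/10000 ≈ 0.831700
step 7 [7y] zero: DF = P = 997/1250 ≈ 0.797600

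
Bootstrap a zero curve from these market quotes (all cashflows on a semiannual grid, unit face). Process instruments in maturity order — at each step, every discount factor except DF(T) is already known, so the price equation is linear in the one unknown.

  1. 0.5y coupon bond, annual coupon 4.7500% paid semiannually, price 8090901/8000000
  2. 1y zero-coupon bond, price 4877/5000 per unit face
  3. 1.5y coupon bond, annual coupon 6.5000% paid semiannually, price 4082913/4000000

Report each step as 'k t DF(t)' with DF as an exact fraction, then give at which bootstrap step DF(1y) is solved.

1 1/2 9879/10000
2 1 4877/5000
3 3/2 2317/2500
DF(1y) is solved at step 2

step 1 [0.5y] bond c/2=19/800: DF=(8090901/8000000 − 19/800·(0))/(1+19/800) = 9879/10000 ≈ 0.987900
step 2 [1y] zero: DF = P = 4877/5000 ≈ 0.975400
step 3 [1.5y] bond c/2=13/400: DF=(4082913/4000000 − 13/400·(0.987900+0.975400))/(1+13/400) = 2317/2500 ≈ 0.926800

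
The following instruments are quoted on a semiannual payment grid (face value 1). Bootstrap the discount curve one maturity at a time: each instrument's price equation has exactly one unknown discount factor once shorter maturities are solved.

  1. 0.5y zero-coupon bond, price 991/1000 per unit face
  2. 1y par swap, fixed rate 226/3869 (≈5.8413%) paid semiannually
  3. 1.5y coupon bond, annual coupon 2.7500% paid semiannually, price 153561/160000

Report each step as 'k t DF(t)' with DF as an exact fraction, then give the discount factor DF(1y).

1 1/2 991/1000
2 1 1887/2000
3 3/2 1841/2000
DF(1y) = 1887/2000 ≈ 0.943500

step 1 [0.5y] zero: DF = P = 991/1000 ≈ 0.991000
step 2 [1y] swap r/2=113/3869: DF=(1 − 113/3869·(0.991000))/(1+113/3869) = 1887/2000 ≈ 0.943500
step 3 [1.5y] bond c/2=11/800: DF=(153561/160000 − 11/800·(0.991000+0.943500))/(1+11/800) = 1841/2000 ≈ 0.920500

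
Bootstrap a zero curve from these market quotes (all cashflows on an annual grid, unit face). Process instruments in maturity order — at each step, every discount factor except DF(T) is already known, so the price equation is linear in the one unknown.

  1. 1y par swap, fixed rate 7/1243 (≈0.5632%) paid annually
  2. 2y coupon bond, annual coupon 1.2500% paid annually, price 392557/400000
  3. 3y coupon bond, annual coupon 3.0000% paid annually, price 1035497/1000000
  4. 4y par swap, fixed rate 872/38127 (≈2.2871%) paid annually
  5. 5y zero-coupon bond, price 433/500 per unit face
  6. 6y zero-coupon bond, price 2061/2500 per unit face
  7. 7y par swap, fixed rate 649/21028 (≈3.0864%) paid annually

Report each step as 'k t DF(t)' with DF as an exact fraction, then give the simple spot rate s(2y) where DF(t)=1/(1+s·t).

1 1 1243/1250
2 2 957/1000
3 3 1897/2000
4 4 1141/1250
5 5 433/500
6 6 2061/2500
7 7 8053/10000
s(2y) = (1/(957/1000) − 1)/(2) = 43/1914 ≈ 2.2466%

step 1 [1y] swap r/1=7/1243: DF=(1 − 7/1243·(0))/(1+7/1243) = 1243/1250 ≈ 0.994400
step 2 [2y] bond c/1=1/80: DF=(392557/400000 − 1/80·(0.994400))/(1+1/80) = 957/1000 ≈ 0.957000
step 3 [3y] bond c/1=3/100: DF=(1035497/1000000 − 3/100·(0.994400+0.957000))/(1+3/100) = 1897/2000 ≈ 0.948500
step 4 [4y] swap r/1=872/38127: DF=(1 − 872/38127·(0.994400+0.957000+0.948500))/(1+872/38127) = 1141/1250 ≈ 0.912800
step 5 [5y] zero: DF = P = 433/500 ≈ 0.866000
step 6 [6y] zero: DF = P = 2061/2500 ≈ 0.824400
step 7 [7y] swap r/1=649/21028: DF=(1 − 649/21028·(0.994400+0.957000+0.948500+0.912800+0.866000+0.824400))/(1+649/21028) = 8053/10000 ≈ 0.805300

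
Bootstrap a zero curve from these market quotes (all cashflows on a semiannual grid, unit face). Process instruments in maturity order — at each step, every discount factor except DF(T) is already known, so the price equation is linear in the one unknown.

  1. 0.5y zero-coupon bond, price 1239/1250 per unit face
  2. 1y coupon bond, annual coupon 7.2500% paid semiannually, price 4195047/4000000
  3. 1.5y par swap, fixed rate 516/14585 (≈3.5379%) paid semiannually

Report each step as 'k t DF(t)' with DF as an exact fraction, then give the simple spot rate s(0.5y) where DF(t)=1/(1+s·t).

step 1 [0.5y] zero: DF = P = 1239/1250 ≈ 0.991200
step 2 [1y] bond c/2=29/800: DF=(4195047/4000000 − 29/800·(0.991200))/(1+29/800) = 4887/5000 ≈ 0.977400
step 3 [1.5y] swap r/2=258/14585: DF=(1 − 258/14585·(0.991200+0.977400))/(1+258/14585) = 2371/2500 ≈ 0.948400

1 1/2 1239/1250
2 1 4887/5000
3 3/2 2371/2500
s(0.5y) = (1/(1239/1250) − 1)/(1/2) = 22/1239 ≈ 1.7756%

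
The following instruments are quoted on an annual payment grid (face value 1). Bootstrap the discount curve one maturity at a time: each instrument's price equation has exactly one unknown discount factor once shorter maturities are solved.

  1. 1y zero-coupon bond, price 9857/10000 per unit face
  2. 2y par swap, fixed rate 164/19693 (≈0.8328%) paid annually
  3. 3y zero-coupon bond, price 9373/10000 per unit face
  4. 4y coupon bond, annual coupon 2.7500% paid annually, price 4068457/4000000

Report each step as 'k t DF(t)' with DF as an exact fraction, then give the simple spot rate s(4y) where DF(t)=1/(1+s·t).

1 1 9857/10000
2 2 2459/2500
3 3 9373/10000
4 4 9121/10000
s(4y) = (1/(9121/10000) − 1)/(4) = 879/36484 ≈ 2.4093%

step 1 [1y] zero: DF = P = 9857/10000 ≈ 0.985700
step 2 [2y] swap r/1=164/19693: DF=(1 − 164/19693·(0.985700))/(1+164/19693) = 2459/2500 ≈ 0.983600
step 3 [3y] zero: DF = P = 9373/10000 ≈ 0.937300
step 4 [4y] bond c/1=11/400: DF=(4068457/4000000 − 11/400·(0.985700+0.983600+0.937300))/(1+11/400) = 9121/10000 ≈ 0.912100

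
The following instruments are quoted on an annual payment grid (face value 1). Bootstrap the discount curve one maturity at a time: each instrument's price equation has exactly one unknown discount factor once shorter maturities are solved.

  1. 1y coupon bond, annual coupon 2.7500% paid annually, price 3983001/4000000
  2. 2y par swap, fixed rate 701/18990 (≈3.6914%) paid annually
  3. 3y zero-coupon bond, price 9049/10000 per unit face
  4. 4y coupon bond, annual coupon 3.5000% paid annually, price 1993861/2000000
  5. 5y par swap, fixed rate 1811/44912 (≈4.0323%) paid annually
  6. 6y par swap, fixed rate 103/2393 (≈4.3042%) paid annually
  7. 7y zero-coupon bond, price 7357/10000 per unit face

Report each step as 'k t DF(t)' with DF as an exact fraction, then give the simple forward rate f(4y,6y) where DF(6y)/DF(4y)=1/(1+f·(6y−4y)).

step 1 [1y] bond c/1=11/400: DF=(3983001/4000000 − 11/400·(0))/(1+11/400) = 9691/10000 ≈ 0.969100
step 2 [2y] swap r/1=701/18990: DF=(1 − 701/18990·(0.969100))/(1+701/18990) = 9299/10000 ≈ 0.929900
step 3 [3y] zero: DF = P = 9049/10000 ≈ 0.904900
step 4 [4y] bond c/1=7/200: DF=(1993861/2000000 − 7/200·(0.969100+0.929900+0.904900))/(1+7/200) = 2171/2500 ≈ 0.868400
step 5 [5y] swap r/1=1811/44912: DF=(1 − 1811/44912·(0.969100+0.929900+0.904900+0.868400))/(1+1811/44912) = 8189/10000 ≈ 0.818900
step 6 [6y] swap r/1=103/2393: DF=(1 − 103/2393·(0.969100+0.929900+0.904900+0.868400+0.818900))/(1+103/2393) = 3867/5000 ≈ 0.773400
step 7 [7y] zero: DF = P = 7357/10000 ≈ 0.735700

1 1 9691/10000
2 2 9299/10000
3 3 9049/10000
4 4 2171/2500
5 5 8189/10000
6 6 3867/5000
7 7 7357/10000
f(4y,6y) = ((2171/2500)/(3867/5000) − 1)/(2) = 475/7734 ≈ 6.1417%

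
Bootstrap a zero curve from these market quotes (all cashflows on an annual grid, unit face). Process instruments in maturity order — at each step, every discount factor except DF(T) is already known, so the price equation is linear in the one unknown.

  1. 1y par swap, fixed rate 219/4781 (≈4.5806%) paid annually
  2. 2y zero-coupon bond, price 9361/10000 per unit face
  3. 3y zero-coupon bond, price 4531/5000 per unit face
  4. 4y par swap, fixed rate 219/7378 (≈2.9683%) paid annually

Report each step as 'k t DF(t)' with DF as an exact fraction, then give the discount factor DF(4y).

step 1 [1y] swap r/1=219/4781: DF=(1 − 219/4781·(0))/(1+219/4781) = 4781/5000 ≈ 0.956200
step 2 [2y] zero: DF = P = 9361/10000 ≈ 0.936100
step 3 [3y] zero: DF = P = 4531/5000 ≈ 0.906200
step 4 [4y] swap r/1=219/7378: DF=(1 − 219/7378·(0.956200+0.936100+0.906200))/(1+219/7378) = 1781/2000 ≈ 0.890500

1 1 4781/5000
2 2 9361/10000
3 3 4531/5000
4 4 1781/2000
DF(4y) = 1781/2000 ≈ 0.890500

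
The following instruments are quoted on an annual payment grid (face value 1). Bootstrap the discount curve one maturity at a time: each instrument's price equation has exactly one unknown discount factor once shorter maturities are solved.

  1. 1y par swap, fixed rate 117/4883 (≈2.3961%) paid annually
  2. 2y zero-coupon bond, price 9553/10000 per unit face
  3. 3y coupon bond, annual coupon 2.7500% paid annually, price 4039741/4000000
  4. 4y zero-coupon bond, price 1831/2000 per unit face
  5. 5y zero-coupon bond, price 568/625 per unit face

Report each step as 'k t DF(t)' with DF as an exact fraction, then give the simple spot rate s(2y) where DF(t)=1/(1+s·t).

1 1 4883/5000
2 2 9553/10000
3 3 582/625
4 4 1831/2000
5 5 568/625
s(2y) = (1/(9553/10000) − 1)/(2) = 447/19106 ≈ 2.3396%

step 1 [1y] swap r/1=117/4883: DF=(1 − 117/4883·(0))/(1+117/4883) = 4883/5000 ≈ 0.976600
step 2 [2y] zero: DF = P = 9553/10000 ≈ 0.955300
step 3 [3y] bond c/1=11/400: DF=(4039741/4000000 − 11/400·(0.976600+0.955300))/(1+11/400) = 582/625 ≈ 0.931200
step 4 [4y] zero: DF = P = 1831/2000 ≈ 0.915500
step 5 [5y] zero: DF = P = 568/625 ≈ 0.908800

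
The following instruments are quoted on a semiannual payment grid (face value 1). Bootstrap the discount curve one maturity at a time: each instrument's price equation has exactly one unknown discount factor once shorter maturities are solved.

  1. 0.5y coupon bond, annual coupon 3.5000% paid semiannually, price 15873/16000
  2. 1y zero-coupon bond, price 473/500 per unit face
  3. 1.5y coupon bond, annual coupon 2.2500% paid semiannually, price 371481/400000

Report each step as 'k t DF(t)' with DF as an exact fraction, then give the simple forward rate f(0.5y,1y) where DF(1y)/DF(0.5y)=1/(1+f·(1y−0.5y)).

step 1 [0.5y] bond c/2=7/400: DF=(15873/16000 − 7/400·(0))/(1+7/400) = 39/40 ≈ 0.975000
step 2 [1y] zero: DF = P = 473/500 ≈ 0.946000
step 3 [1.5y] bond c/2=9/800: DF=(371481/400000 − 9/800·(0.975000+0.946000))/(1+9/800) = 897/1000 ≈ 0.897000

1 1/2 39/40
2 1 473/500
3 3/2 897/1000
f(0.5y,1y) = ((39/40)/(473/500) − 1)/(1/2) = 29/473 ≈ 6.1311%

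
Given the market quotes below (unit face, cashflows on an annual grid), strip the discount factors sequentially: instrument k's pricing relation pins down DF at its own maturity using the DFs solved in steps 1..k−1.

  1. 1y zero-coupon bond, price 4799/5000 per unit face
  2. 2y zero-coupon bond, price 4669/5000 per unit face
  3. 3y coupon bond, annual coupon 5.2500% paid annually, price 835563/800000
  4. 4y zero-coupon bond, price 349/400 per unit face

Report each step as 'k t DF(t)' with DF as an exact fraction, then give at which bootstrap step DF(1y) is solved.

step 1 [1y] zero: DF = P = 4799/5000 ≈ 0.959800
step 2 [2y] zero: DF = P = 4669/5000 ≈ 0.933800
step 3 [3y] bond c/1=21/400: DF=(835563/800000 − 21/400·(0.959800+0.933800))/(1+21/400) = 8979/10000 ≈ 0.897900
step 4 [4y] zero: DF = P = 349/400 ≈ 0.872500

1 1 4799/5000
2 2 4669/5000
3 3 8979/10000
4 4 349/400
DF(1y) is solved at step 1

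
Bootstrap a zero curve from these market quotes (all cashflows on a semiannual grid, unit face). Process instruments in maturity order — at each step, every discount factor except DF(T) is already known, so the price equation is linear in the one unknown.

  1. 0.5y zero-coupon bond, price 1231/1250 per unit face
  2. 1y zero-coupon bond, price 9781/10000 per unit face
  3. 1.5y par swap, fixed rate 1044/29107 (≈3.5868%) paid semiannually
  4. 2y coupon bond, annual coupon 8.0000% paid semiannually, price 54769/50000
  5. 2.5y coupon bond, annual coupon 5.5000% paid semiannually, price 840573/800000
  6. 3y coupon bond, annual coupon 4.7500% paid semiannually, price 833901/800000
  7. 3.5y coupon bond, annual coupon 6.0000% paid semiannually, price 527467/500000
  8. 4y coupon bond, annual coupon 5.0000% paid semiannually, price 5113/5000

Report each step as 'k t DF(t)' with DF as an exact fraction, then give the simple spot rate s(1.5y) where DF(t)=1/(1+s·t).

1 1/2 1231/1250
2 1 9781/10000
3 3/2 4739/5000
4 2 9413/10000
5 5/2 1839/2000
6 3 363/400
7 7/2 2147/2500
8 4 4191/5000
s(1.5y) = (1/(4739/5000) − 1)/(3/2) = 174/4739 ≈ 3.6717%

step 1 [0.5y] zero: DF = P = 1231/1250 ≈ 0.984800
step 2 [1y] zero: DF = P = 9781/10000 ≈ 0.978100
step 3 [1.5y] swap r/2=522/29107: DF=(1 − 522/29107·(0.984800+0.978100))/(1+522/29107) = 4739/5000 ≈ 0.947800
step 4 [2y] bond c/2=1/25: DF=(54769/50000 − 1/25·(0.984800+0.978100+0.947800))/(1+1/25) = 9413/10000 ≈ 0.941300
step 5 [2.5y] bond c/2=11/400: DF=(840573/800000 − 11/400·(0.984800+0.978100+0.947800+0.941300))/(1+11/400) = 1839/2000 ≈ 0.919500
step 6 [3y] bond c/2=19/800: DF=(833901/800000 − 19/800·(0.984800+0.978100+0.947800+0.941300+0.919500))/(1+19/800) = 363/400 ≈ 0.907500
step 7 [3.5y] bond c/2=3/100: DF=(527467/500000 − 3/100·(0.984800+0.978100+0.947800+0.941300+0.919500+0.907500))/(1+3/100) = 2147/2500 ≈ 0.858800
step 8 [4y] bond c/2=1/40: DF=(5113/5000 − 1/40·(0.984800+0.978100+0.947800+0.941300+0.919500+0.907500+0.858800))/(1+1/40) = 4191/5000 ≈ 0.838200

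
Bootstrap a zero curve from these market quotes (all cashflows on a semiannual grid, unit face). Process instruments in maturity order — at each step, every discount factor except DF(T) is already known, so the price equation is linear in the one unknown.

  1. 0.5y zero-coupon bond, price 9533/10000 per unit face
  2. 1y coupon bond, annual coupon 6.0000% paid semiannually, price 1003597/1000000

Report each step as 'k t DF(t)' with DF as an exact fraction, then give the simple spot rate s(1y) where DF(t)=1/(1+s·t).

1 1/2 9533/10000
2 1 4733/5000
s(1y) = (1/(4733/5000) − 1)/(1) = 267/4733 ≈ 5.6412%

step 1 [0.5y] zero: DF = P = 9533/10000 ≈ 0.953300
step 2 [1y] bond c/2=3/100: DF=(1003597/1000000 − 3/100·(0.953300))/(1+3/100) = 4733/5000 ≈ 0.946600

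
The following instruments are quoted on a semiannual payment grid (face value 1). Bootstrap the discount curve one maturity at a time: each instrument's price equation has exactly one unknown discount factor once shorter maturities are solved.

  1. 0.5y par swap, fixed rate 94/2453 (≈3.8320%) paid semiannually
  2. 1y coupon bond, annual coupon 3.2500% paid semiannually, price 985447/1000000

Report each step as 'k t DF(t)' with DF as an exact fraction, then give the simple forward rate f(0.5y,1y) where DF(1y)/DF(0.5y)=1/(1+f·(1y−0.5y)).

step 1 [0.5y] swap r/2=47/2453: DF=(1 − 47/2453·(0))/(1+47/2453) = 2453/2500 ≈ 0.981200
step 2 [1y] bond c/2=13/800: DF=(985447/1000000 − 13/800·(0.981200))/(1+13/800) = 477/500 ≈ 0.954000

1 1/2 2453/2500
2 1 477/500
f(0.5y,1y) = ((2453/2500)/(477/500) − 1)/(1/2) = 136/2385 ≈ 5.7023%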